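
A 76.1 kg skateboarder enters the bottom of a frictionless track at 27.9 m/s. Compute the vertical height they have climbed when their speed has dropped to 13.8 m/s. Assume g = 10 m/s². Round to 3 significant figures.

h = 29.4 m

Conservation of energy: ½mv₁² = ½mv₂² + mgh
h = (v₁² − v₂²)/(2g) = (27.9² − 13.8²)/(2 × 10) = 29.40 m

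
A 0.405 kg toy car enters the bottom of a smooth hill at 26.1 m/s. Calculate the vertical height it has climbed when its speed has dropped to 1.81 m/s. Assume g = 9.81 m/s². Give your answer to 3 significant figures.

h = 34.6 m

Conservation of energy: ½mv₁² = ½mv₂² + mgh
h = (v₁² − v₂²)/(2g) = (26.1² − 1.81²)/(2 × 9.81) = 34.55 m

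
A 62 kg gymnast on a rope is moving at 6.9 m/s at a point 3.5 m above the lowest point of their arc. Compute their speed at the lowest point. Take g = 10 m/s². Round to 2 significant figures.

v = 11 m/s

By conservation of mechanical energy, ½mv₀² + mgh = ½mv²
v² = v₀² + 2gh = (6.9)² + 2(10)(3.5) = 117.61
v = √117.61 = 10.84 m/s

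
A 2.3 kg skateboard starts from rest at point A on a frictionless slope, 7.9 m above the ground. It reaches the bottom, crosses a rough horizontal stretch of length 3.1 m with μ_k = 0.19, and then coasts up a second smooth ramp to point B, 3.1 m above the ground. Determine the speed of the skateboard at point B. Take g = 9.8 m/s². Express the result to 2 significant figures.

Energy at A: mgh₁ = (2.3)(9.8)(7.9) = 178.07 J
Friction loss: W_f = μ_k mg d = 13.28 J
At B: ½mv² + mgh₂ = mgh₁ − W_f
½mv² = 178.07 − 13.28 − 69.874 = 94.916 J
v = √(2 × 94.916/2.3) = 9.085 m/s

v = 9.1 m/s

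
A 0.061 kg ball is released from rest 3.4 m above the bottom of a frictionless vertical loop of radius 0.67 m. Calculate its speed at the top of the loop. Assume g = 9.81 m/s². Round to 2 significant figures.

Energy conservation: mgh = ½mv_top² + mg(2r)
v_top² = 2g(h − 2r) = 2(9.81)(3.4 − 1.340) = 40.42
v_top = 6.357 m/s

v = 6.4 m/s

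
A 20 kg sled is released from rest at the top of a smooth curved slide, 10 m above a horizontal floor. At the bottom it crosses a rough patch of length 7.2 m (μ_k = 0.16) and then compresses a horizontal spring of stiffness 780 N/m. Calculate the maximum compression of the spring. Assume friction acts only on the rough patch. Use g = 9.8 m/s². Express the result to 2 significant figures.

Initial energy: E₁ = mgh = (20)(9.8)(10) = 1960.0 J
Friction removes W_f = μ_k mg d = (0.16)(20)(9.8)(7.2) = 225.8 J
Energy reaching the spring: E = 1960.0 − 225.8 = 1734.2 J
At max compression ½kx² = E ⇒ x = √(2E/k) = √(2 × 1734.2/780) = 2.109 m

x = 2.1 m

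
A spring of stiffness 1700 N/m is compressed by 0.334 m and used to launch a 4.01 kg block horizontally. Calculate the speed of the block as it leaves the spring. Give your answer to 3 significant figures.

The block leaves the spring when the spring is at natural length, so ½kx² = ½mv²
v = x√(k/m) = 0.334 × √(1700/4.01) = 6.877 m/s

v = 6.88 m/s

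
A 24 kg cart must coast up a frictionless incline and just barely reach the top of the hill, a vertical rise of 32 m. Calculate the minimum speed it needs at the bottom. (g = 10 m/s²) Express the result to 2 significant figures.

At the top it is momentarily at rest, so all KE converts to PE: ½mv² = mgh
v = √(2gh) = √(2 × 10 × 32) = 25.30 m/s

v = 25 m/s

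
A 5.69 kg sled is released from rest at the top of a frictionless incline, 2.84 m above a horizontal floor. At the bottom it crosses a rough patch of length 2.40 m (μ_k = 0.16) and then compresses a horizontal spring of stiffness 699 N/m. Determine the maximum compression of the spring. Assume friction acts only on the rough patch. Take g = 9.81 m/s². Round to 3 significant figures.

x = 0.626 m

Initial energy: E₁ = mgh = (5.69)(9.81)(2.84) = 158.53 J
Friction removes W_f = μ_k mg d = (0.16)(5.69)(9.81)(2.40) = 21.43 J
Energy reaching the spring: E = 158.53 − 21.43 = 137.09 J
At max compression ½kx² = E ⇒ x = √(2E/k) = √(2 × 137.09/699) = 0.6263 m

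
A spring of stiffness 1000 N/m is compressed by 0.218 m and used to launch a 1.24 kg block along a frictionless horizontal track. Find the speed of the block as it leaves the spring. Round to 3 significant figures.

Spring PE converts entirely to kinetic energy: ½kx² = ½mv²
v = x√(k/m) = 0.218 × √(1000/1.24) = 6.191 m/s

v = 6.19 m/s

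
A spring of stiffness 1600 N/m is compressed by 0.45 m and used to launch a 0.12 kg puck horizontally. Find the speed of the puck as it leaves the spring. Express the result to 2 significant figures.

v = 52 m/s

Conservation of energy: ½kx² = ½mv²
v = x√(k/m) = 0.45 × √(1600/0.12) = 51.96 m/s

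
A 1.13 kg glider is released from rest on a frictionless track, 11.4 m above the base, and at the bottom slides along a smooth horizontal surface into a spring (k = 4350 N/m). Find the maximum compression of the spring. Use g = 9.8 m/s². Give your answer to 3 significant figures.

x = 0.241 m

Energy conservation (no friction) from release to max compression: mgh = ½kx²
x = √(2mgh/k) = √(2 × 1.13 × 9.8 × 11.4 / 4350) = 0.2409 m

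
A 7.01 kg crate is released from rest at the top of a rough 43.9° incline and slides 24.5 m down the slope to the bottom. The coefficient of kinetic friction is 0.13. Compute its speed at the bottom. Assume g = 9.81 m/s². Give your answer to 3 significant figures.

Energy: mgh = ½mv² + W_f, with h = L sinθ and W_f = μ_k (mg cosθ) L
mgh = mgL sinθ = (7.01)(9.81)(24.5)sin43.9° = 1168.3 J
W_f = μ_k mg cosθ · L = (0.13)(7.01)(9.81)cos43.9°·24.5 = 157.8 J
½mv² = 1168.3 − 157.8 = 1010.4 J
v = √(2 × 1010.4/7.01) = 16.98 m/s

v = 17.0 m/s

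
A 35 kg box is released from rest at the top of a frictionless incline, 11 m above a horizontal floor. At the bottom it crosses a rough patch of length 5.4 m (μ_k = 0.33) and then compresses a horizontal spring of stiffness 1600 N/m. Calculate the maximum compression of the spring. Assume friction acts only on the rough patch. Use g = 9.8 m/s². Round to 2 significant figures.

x = 2.0 m

Initial energy: E₁ = mgh = (35)(9.8)(11) = 3773.0 J
Friction removes W_f = μ_k mg d = (0.33)(35)(9.8)(5.4) = 611.2 J
Energy reaching the spring: E = 3773.0 − 611.2 = 3161.8 J
At max compression ½kx² = E ⇒ x = √(2E/k) = √(2 × 3161.8/1600) = 1.988 m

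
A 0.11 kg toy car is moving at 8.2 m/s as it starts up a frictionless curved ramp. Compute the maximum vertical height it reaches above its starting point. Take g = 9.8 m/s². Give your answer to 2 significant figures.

h = 3.4 m

Setting KE at the bottom equal to PE gained: ½mv² = mgh
h = v²/(2g) = 8.2²/(2 × 9.8) = 3.431 m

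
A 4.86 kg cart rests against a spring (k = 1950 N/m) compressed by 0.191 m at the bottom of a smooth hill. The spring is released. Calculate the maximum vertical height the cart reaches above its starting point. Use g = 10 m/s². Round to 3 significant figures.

h = 0.732 m

All spring PE becomes gravitational PE at the highest point: ½kx² = mgh
h = kx²/(2mg) = (1950)(0.191)²/(2 × 4.86 × 10) = 0.7319 m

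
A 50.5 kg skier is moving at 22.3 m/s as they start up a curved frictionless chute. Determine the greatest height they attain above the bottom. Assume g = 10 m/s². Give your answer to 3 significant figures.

Setting KE at the bottom equal to PE gained: ½mv² = mgh
h = v²/(2g) = 22.3²/(2 × 10) = 24.86 m

h = 24.9 m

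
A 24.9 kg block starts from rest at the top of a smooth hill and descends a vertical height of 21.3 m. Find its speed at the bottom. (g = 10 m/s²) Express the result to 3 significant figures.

v = 20.6 m/s

Energy conservation between the two points: mgh = ½mv²
The mass cancels from both sides.
v = √(2gh) = √(2 × 10 × 21.3) = √426.00 = 20.64 m/s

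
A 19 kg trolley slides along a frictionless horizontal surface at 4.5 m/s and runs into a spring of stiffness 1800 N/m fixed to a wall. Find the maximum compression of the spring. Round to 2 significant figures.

Conservation of energy between contact and max compression: ½mv² = ½kx²
x = v√(m/k) = 4.5 × √(19/1800) = 0.4623 m

x = 0.46 m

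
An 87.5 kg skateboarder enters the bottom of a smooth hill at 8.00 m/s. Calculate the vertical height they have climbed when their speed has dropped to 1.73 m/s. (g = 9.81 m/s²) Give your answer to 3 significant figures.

Energy balance between the two points: ½mv₁² = ½mv₂² + mgh
h = (v₁² − v₂²)/(2g) = (8.00² − 1.73²)/(2 × 9.81) = 3.109 m

h = 3.11 m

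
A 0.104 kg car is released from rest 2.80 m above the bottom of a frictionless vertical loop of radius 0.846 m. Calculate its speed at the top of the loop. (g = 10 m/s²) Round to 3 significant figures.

Energy conservation: mgh = ½mv_top² + mg(2r)
v_top² = 2g(h − 2r) = 2(10)(2.80 − 1.692) = 22.16
v_top = 4.707 m/s

v = 4.71 m/s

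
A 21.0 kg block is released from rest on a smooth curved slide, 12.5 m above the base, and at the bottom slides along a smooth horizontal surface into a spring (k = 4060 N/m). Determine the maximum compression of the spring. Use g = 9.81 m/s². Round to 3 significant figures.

Energy conservation (no friction) from release to max compression: mgh = ½kx²
x = √(2mgh/k) = √(2 × 21.0 × 9.81 × 12.5 / 4060) = 1.126 m

x = 1.13 m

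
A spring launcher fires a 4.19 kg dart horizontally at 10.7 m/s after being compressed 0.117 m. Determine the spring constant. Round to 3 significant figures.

k = 35000 N/m

Spring PE at full compression equals KE at release: ½kx² = ½mv²
k = mv²/x² = (4.19)(10.7)²/(0.117)² = 35044 N/m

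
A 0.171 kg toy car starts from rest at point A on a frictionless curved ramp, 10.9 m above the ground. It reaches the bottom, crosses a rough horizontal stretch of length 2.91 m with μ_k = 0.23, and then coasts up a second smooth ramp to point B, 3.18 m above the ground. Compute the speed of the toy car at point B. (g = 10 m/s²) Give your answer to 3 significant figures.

v = 11.9 m/s

Energy at A: mgh₁ = (0.171)(10)(10.9) = 18.639 J
Friction loss: W_f = μ_k mg d = 1.145 J
At B: ½mv² + mgh₂ = mgh₁ − W_f
½mv² = 18.639 − 1.145 − 5.4378 = 12.057 J
v = √(2 × 12.057/0.171) = 11.87 m/s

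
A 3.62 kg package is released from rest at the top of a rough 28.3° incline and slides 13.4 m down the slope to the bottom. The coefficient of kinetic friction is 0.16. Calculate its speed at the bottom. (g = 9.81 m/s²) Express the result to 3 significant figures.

v = 9.36 m/s

Work–energy: mg(L sinθ) − μ_k(mg cosθ)L = ½mv²
mgh = mgL sinθ = (3.62)(9.81)(13.4)sin28.3° = 225.60 J
W_f = μ_k mg cosθ · L = (0.16)(3.62)(9.81)cos28.3°·13.4 = 67.04 J
½mv² = 225.60 − 67.04 = 158.56 J
v = √(2 × 158.56/3.62) = 9.360 m/s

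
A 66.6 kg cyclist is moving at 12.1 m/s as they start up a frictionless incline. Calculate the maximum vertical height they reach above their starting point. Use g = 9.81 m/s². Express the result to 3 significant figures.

h = 7.46 m

Setting KE at the bottom equal to PE gained: ½mv² = mgh
h = v²/(2g) = 12.1²/(2 × 9.81) = 7.462 m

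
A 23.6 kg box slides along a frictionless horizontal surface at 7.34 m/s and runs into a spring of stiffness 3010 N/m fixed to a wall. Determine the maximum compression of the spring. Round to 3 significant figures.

At max compression the box is momentarily at rest: ½mv² = ½kx²
x = v√(m/k) = 7.34 × √(23.6/3010) = 0.6499 m

x = 0.650 m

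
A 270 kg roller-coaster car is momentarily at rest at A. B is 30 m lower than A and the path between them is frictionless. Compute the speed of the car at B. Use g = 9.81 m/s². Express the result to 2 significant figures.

Mechanical energy is conserved (no friction): mgh = ½mv²
v = √(2gh) = √(2 × 9.81 × 30) = √588.60 = 24.26 m/s

v = 24 m/s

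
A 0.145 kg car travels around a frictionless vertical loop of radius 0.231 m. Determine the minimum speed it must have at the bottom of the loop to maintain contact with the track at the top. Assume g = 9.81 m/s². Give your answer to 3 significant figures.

v = 3.37 m/s

At the top: mg = mv_top²/r ⇒ v_top² = gr = 2.266 m²/s²
Energy from bottom to top (height 2r): ½mv_bot² = ½mv_top² + mg(2r)
v_bot² = gr + 4gr = 5gr = 11.33
v_bot = √(5gr) = 3.366 m/s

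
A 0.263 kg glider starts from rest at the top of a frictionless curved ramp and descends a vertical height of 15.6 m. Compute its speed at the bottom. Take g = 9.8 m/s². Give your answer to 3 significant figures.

Mechanical energy is conserved (no friction): mgh = ½mv²
v = √(2gh) = √(2 × 9.8 × 15.6) = √305.76 = 17.49 m/s

v = 17.5 m/s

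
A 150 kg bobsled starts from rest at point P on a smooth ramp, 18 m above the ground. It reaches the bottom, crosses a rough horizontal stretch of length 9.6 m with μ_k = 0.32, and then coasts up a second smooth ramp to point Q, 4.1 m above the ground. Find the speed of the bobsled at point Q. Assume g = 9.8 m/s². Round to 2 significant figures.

Energy at P: mgh₁ = (150)(9.8)(18) = 26460 J
Friction loss: W_f = μ_k mg d = 4516 J
At Q: ½mv² + mgh₂ = mgh₁ − W_f
½mv² = 26460 − 4516 − 6027.0 = 15917 J
v = √(2 × 15917/150) = 14.57 m/s

v = 15 m/s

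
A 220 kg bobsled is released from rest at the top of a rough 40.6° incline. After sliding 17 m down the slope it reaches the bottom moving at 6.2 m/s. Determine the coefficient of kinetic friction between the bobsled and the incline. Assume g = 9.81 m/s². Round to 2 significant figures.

The energy dissipated by friction is the PE lost minus the KE gained:
mgL sinθ = 23877 J; ½mv² = 4228.4 J
W_f = 23877 − 4228.4 = 19648 J
μ_k = W_f/(mg cosθ · L) = 19648/(1639 × 17) = 0.7053

μ_k = 0.71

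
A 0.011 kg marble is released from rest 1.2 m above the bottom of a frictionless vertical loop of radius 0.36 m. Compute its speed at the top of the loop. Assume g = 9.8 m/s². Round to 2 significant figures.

v = 3.1 m/s

Energy conservation: mgh = ½mv_top² + mg(2r)
v_top² = 2g(h − 2r) = 2(9.8)(1.2 − 0.7200) = 9.408
v_top = 3.067 m/s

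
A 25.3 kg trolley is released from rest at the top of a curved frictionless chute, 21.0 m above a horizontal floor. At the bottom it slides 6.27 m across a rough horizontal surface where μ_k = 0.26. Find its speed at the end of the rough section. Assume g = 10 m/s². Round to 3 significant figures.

v = 19.7 m/s

Energy at the top = energy at the end + work done against friction:
mgh = ½mv² + μ_k m g d
W_f = μ_k mg d = (0.26)(25.3)(10)(6.27) = 412.4 J
½mv² = mgh − W_f = 5313.0 − 412.4 = 4900.6 J
v = √(2 × 4900.6/25.3) = 19.68 m/s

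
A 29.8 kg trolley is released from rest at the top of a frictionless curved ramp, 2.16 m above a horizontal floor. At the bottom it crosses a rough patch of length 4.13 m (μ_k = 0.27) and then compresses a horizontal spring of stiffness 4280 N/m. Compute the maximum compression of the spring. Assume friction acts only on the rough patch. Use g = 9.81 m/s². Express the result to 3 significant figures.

x = 0.378 m

Initial energy: E₁ = mgh = (29.8)(9.81)(2.16) = 631.45 J
Friction removes W_f = μ_k mg d = (0.27)(29.8)(9.81)(4.13) = 326.0 J
Energy reaching the spring: E = 631.45 − 326.0 = 305.46 J
At max compression ½kx² = E ⇒ x = √(2E/k) = √(2 × 305.46/4280) = 0.3778 m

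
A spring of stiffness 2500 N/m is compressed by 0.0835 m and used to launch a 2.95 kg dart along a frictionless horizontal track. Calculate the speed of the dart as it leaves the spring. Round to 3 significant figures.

Spring PE converts entirely to kinetic energy: ½kx² = ½mv²
v = x√(k/m) = 0.0835 × √(2500/2.95) = 2.431 m/s

v = 2.43 m/s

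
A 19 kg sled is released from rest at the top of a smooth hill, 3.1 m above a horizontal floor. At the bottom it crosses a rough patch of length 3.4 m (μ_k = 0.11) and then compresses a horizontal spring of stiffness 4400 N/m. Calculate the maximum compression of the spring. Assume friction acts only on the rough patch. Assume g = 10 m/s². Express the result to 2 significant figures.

Initial energy: E₁ = mgh = (19)(10)(3.1) = 589.00 J
Friction removes W_f = μ_k mg d = (0.11)(19)(10)(3.4) = 71.06 J
Energy reaching the spring: E = 589.00 − 71.06 = 517.94 J
At max compression ½kx² = E ⇒ x = √(2E/k) = √(2 × 517.94/4400) = 0.4852 m

x = 0.49 m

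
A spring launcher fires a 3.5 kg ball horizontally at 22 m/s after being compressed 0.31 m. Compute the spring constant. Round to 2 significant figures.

k = 18000 N/m

½kx² = ½mv²
k = mv²/x² = (3.5)(22)²/(0.31)² = 17627 N/m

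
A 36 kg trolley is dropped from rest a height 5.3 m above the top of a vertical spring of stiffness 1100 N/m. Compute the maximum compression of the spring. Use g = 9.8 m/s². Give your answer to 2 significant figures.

x = 2.2 m

Let x be the compression. The total drop is H + x, and the trolley is instantaneously at rest at max compression, so energy conservation gives:
mg(H + x) = ½kx²
½(1100)x² − (36)(9.8)x − (36)(9.8)(5.3) = 0
550.0x² − 352.8x − 1870 = 0
x = [352.8 + √(124468 + 4.1136e+06)]/(2 × 550.0) = 2.192 m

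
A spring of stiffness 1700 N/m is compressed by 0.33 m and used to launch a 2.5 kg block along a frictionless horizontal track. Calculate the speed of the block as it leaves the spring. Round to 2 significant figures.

Spring PE converts entirely to kinetic energy: ½kx² = ½mv²
v = x√(k/m) = 0.33 × √(1700/2.5) = 8.605 m/s

v = 8.6 m/s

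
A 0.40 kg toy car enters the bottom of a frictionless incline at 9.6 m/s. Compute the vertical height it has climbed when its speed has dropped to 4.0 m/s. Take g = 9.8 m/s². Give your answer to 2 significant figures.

h = 3.9 m

Conservation of energy: ½mv₁² = ½mv₂² + mgh
h = (v₁² − v₂²)/(2g) = (9.6² − 4.0²)/(2 × 9.8) = 3.886 m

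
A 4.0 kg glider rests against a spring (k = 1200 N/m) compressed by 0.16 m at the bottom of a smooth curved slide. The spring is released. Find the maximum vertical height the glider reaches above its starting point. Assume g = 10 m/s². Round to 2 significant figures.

At maximum height the glider is at rest, so ½kx² = mgh
h = kx²/(2mg) = (1200)(0.16)²/(2 × 4.0 × 10) = 0.3840 m

h = 0.38 m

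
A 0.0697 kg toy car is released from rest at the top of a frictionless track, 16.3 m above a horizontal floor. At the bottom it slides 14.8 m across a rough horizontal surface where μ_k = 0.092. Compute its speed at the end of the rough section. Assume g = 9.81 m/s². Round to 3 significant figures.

Energy bookkeeping (friction removes W_f = μ_k N d):
mgh = ½mv² + μ_k m g d
W_f = μ_k mg d = (0.092)(0.0697)(9.81)(14.8) = 0.9310 J
½mv² = mgh − W_f = 11.145 − 0.9310 = 10.214 J
v = √(2 × 10.214/0.0697) = 17.12 m/s

v = 17.1 m/s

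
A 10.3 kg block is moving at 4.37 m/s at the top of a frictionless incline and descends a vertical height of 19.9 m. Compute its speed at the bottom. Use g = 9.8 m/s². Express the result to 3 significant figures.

v = 20.2 m/s

Energy conservation between the two points: ½mv₀² + mgh = ½mv²
The mass cancels from both sides.
v² = v₀² + 2gh = (4.37)² + 2(9.8)(19.9) = 409.14
v = √409.14 = 20.23 m/s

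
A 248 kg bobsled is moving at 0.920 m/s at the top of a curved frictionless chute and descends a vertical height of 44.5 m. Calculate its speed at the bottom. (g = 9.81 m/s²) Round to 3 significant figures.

Mechanical energy is conserved (no friction): ½mv₀² + mgh = ½mv²
The mass cancels from both sides.
v² = v₀² + 2gh = (0.920)² + 2(9.81)(44.5) = 873.94
v = √873.94 = 29.56 m/s

v = 29.6 m/s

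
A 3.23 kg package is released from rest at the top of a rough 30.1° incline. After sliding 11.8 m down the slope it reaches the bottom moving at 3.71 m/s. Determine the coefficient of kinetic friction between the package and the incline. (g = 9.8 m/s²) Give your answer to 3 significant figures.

mgh = ½mv² + μ_k (mg cosθ) L, with h = L sinθ
mgL sinθ = 187.32 J; ½mv² = 22.229 J
W_f = 187.32 − 22.229 = 165.1 J
μ_k = W_f/(mg cosθ · L) = 165.1/(27.39 × 11.8) = 0.5109

μ_k = 0.511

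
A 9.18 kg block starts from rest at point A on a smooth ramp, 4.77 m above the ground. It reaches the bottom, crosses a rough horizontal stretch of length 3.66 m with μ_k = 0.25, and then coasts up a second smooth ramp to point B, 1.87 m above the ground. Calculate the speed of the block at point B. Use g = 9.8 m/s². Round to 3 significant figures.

Energy at A: mgh₁ = (9.18)(9.8)(4.77) = 429.13 J
Friction loss: W_f = μ_k mg d = 82.32 J
At B: ½mv² + mgh₂ = mgh₁ − W_f
½mv² = 429.13 − 82.32 − 168.23 = 178.58 J
v = √(2 × 178.58/9.18) = 6.237 m/s

v = 6.24 m/s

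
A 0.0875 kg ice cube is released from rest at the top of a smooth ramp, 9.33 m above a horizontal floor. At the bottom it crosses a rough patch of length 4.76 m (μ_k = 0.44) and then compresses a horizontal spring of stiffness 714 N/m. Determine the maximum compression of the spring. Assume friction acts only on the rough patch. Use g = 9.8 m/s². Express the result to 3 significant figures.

x = 0.132 m

Initial energy: E₁ = mgh = (0.0875)(9.8)(9.33) = 8.0005 J
Friction removes W_f = μ_k mg d = (0.44)(0.0875)(9.8)(4.76) = 1.796 J
Energy reaching the spring: E = 8.0005 − 1.796 = 6.2045 J
At max compression ½kx² = E ⇒ x = √(2E/k) = √(2 × 6.2045/714) = 0.1318 m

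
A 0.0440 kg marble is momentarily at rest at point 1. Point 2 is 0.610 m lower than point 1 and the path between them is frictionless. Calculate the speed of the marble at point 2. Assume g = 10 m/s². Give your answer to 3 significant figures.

Mechanical energy is conserved (no friction): mgh = ½mv²
v = √(2gh) = √(2 × 10 × 0.610) = √12.200 = 3.493 m/s

v = 3.49 m/s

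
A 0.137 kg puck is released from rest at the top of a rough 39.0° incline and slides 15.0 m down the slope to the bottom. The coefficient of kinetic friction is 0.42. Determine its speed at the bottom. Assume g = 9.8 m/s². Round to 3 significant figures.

Taking the bottom as reference, mgh = ½mv² + μ_k N L with h = L sinθ, N = mg cosθ:
mgh = mgL sinθ = (0.137)(9.8)(15.0)sin39.0° = 12.674 J
W_f = μ_k mg cosθ · L = (0.42)(0.137)(9.8)cos39.0°·15.0 = 6.573 J
½mv² = 12.674 − 6.573 = 6.1005 J
v = √(2 × 6.1005/0.137) = 9.437 m/s

v = 9.44 m/s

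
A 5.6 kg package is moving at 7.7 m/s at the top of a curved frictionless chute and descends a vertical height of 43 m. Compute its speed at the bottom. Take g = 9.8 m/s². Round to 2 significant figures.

By conservation of mechanical energy, ½mv₀² + mgh = ½mv²
v² = v₀² + 2gh = (7.7)² + 2(9.8)(43) = 902.09
v = √902.09 = 30.03 m/s

v = 30 m/s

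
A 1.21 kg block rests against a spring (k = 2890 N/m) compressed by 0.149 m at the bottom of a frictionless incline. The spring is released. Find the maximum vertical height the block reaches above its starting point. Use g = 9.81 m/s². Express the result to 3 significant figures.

h = 2.70 m

All spring PE becomes gravitational PE at the highest point: ½kx² = mgh
h = kx²/(2mg) = (2890)(0.149)²/(2 × 1.21 × 9.81) = 2.703 m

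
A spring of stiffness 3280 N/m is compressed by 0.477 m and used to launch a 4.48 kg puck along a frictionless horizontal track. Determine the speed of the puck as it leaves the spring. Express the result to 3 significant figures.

Conservation of energy: ½kx² = ½mv²
v = x√(k/m) = 0.477 × √(3280/4.48) = 12.91 m/s

v = 12.9 m/s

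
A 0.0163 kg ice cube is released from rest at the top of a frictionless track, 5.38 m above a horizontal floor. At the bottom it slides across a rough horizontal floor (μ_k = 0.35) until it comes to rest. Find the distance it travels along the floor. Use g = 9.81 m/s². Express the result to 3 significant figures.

d = 15.4 m

Energy bookkeeping (friction removes W_f = μ_k N d):
At rest all PE has been dissipated by friction: mgh = μ_k m g d
d = h/μ_k = 5.38/0.35 = 15.37 m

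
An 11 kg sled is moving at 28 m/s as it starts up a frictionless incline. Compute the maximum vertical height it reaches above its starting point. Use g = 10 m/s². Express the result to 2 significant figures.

Setting KE at the bottom equal to PE gained: ½mv² = mgh
h = v²/(2g) = 28²/(2 × 10) = 39.20 m

h = 39 m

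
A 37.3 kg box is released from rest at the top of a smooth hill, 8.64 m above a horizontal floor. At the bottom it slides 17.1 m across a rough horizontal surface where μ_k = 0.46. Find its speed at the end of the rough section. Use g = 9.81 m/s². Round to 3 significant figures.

Applying the work–energy principle:
mgh = ½mv² + μ_k m g d
W_f = μ_k mg d = (0.46)(37.3)(9.81)(17.1) = 2878 J
½mv² = mgh − W_f = 3161.5 − 2878 = 283.22 J
v = √(2 × 283.22/37.3) = 3.897 m/s

v = 3.90 m/s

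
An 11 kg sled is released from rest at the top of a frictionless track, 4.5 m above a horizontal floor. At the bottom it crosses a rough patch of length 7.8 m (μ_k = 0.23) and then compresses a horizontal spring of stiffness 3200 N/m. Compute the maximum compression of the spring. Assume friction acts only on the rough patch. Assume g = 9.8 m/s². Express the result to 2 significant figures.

x = 0.43 m

Initial energy: E₁ = mgh = (11)(9.8)(4.5) = 485.10 J
Friction removes W_f = μ_k mg d = (0.23)(11)(9.8)(7.8) = 193.4 J
Energy reaching the spring: E = 485.10 − 193.4 = 291.71 J
At max compression ½kx² = E ⇒ x = √(2E/k) = √(2 × 291.71/3200) = 0.4270 m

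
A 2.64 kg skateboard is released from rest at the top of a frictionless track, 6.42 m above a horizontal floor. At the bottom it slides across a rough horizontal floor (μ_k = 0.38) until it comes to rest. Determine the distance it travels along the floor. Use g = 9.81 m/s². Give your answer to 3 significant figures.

d = 16.9 m

Energy at the top = energy at the end + work done against friction:
At rest all PE has been dissipated by friction: mgh = μ_k m g d
d = h/μ_k = 6.42/0.38 = 16.89 m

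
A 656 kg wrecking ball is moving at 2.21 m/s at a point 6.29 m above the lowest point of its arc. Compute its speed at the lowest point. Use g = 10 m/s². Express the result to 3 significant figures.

By conservation of mechanical energy, ½mv₀² + mgh = ½mv²
v² = v₀² + 2gh = (2.21)² + 2(10)(6.29) = 130.68
v = √130.68 = 11.43 m/s

v = 11.4 m/s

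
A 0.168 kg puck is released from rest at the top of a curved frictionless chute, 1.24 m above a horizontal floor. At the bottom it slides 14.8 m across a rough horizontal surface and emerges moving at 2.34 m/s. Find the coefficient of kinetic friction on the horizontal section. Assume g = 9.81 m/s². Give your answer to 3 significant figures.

Energy bookkeeping (friction removes W_f = μ_k N d):
mgh = ½mv² + μ_k m g d
mgh = 2.0436 J; ½mv² = 0.45995 J
W_f = 2.0436 − 0.45995 = 1.584 J
μ_k = W_f/(mg·d) = 1.584/(1.648 × 14.8) = 0.06493

μ_k = 0.0649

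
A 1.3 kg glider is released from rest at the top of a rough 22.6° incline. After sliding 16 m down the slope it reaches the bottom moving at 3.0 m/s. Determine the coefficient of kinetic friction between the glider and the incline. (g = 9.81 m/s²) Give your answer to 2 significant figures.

The energy dissipated by friction is the PE lost minus the KE gained:
mgL sinθ = 78.415 J; ½mv² = 5.8500 J
W_f = 78.415 − 5.8500 = 72.56 J
μ_k = W_f/(mg cosθ · L) = 72.56/(11.77 × 16) = 0.3852

μ_k = 0.39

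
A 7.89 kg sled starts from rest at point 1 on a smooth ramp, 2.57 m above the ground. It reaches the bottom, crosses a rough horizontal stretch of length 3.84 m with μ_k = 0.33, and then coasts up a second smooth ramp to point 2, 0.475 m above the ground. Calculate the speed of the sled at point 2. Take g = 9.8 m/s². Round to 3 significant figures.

v = 4.03 m/s

Energy at 1: mgh₁ = (7.89)(9.8)(2.57) = 198.72 J
Friction loss: W_f = μ_k mg d = 97.98 J
At 2: ½mv² + mgh₂ = mgh₁ − W_f
½mv² = 198.72 − 97.98 − 36.728 = 64.007 J
v = √(2 × 64.007/7.89) = 4.028 m/s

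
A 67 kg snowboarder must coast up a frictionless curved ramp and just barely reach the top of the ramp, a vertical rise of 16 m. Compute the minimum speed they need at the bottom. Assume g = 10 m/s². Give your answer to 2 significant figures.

v = 18 m/s

At the top they are momentarily at rest, so all KE converts to PE: ½mv² = mgh
v = √(2gh) = √(2 × 10 × 16) = 17.89 m/s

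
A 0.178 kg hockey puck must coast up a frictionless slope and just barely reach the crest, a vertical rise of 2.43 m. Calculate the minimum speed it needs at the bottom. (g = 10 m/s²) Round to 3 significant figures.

At the top it is momentarily at rest, so all KE converts to PE: ½mv² = mgh
v = √(2gh) = √(2 × 10 × 2.43) = 6.971 m/s

v = 6.97 m/s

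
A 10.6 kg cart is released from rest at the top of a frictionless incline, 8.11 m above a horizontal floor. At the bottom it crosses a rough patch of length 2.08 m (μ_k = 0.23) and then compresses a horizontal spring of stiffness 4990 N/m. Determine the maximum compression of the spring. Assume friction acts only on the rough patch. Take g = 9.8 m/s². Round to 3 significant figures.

Initial energy: E₁ = mgh = (10.6)(9.8)(8.11) = 842.47 J
Friction removes W_f = μ_k mg d = (0.23)(10.6)(9.8)(2.08) = 49.70 J
Energy reaching the spring: E = 842.47 − 49.70 = 792.77 J
At max compression ½kx² = E ⇒ x = √(2E/k) = √(2 × 792.77/4990) = 0.5637 m

x = 0.564 m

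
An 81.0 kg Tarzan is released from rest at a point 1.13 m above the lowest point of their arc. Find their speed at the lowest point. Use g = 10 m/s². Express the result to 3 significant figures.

v = 4.75 m/s

Mechanical energy is conserved (no friction): mgh = ½mv²
The mass cancels from both sides.
v = √(2gh) = √(2 × 10 × 1.13) = √22.600 = 4.754 m/s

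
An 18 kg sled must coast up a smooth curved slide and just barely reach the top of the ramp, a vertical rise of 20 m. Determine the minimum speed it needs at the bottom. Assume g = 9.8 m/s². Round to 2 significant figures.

v = 20 m/s

At the top it is momentarily at rest, so all KE converts to PE: ½mv² = mgh
v = √(2gh) = √(2 × 9.8 × 20) = 19.80 m/s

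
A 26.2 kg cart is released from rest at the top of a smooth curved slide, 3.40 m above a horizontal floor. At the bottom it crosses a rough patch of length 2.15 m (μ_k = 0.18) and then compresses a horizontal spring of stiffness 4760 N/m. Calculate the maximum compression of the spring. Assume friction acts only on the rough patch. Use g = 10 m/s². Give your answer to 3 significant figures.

Initial energy: E₁ = mgh = (26.2)(10)(3.40) = 890.80 J
Friction removes W_f = μ_k mg d = (0.18)(26.2)(10)(2.15) = 101.4 J
Energy reaching the spring: E = 890.80 − 101.4 = 789.41 J
At max compression ½kx² = E ⇒ x = √(2E/k) = √(2 × 789.41/4760) = 0.5759 m

x = 0.576 m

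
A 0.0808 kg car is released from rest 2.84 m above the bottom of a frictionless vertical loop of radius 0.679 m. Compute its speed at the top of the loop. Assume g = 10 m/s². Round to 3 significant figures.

Energy conservation: mgh = ½mv_top² + mg(2r)
v_top² = 2g(h − 2r) = 2(10)(2.84 − 1.358) = 29.64
v_top = 5.444 m/s

v = 5.44 m/s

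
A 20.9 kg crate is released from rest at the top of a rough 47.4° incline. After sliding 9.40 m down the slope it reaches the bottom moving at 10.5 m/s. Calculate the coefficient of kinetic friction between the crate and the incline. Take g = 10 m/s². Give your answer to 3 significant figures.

μ_k = 0.221

mgh = ½mv² + μ_k (mg cosθ) L, with h = L sinθ
mgL sinθ = 1446.1 J; ½mv² = 1152.1 J
W_f = 1446.1 − 1152.1 = 294.0 J
μ_k = W_f/(mg cosθ · L) = 294.0/(141.5 × 9.40) = 0.2211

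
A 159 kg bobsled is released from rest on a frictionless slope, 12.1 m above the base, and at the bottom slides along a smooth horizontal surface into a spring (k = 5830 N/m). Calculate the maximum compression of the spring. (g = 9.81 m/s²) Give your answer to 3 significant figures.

At max compression the bobsled is momentarily at rest: mgh = ½kx²
x = √(2mgh/k) = √(2 × 159 × 9.81 × 12.1 / 5830) = 2.545 m

x = 2.54 m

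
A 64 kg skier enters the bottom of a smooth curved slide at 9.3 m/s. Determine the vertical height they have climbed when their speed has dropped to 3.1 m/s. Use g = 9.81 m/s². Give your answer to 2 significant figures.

h = 3.9 m

Conservation of energy: ½mv₁² = ½mv₂² + mgh
h = (v₁² − v₂²)/(2g) = (9.3² − 3.1²)/(2 × 9.81) = 3.918 m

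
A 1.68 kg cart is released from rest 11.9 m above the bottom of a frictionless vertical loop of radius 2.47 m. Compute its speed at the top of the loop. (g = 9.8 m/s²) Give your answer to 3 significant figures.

Energy conservation: mgh = ½mv_top² + mg(2r)
v_top² = 2g(h − 2r) = 2(9.8)(11.9 − 4.940) = 136.4
v_top = 11.68 m/s

v = 11.7 m/s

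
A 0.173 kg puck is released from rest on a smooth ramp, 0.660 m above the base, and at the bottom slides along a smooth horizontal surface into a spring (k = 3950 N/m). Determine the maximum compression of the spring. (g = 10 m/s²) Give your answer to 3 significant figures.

At max compression the puck is momentarily at rest: mgh = ½kx²
x = √(2mgh/k) = √(2 × 0.173 × 10 × 0.660 / 3950) = 0.02404 m

x = 0.0240 m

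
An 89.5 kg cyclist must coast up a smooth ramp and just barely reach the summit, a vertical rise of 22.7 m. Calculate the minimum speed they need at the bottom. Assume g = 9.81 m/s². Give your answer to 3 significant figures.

v = 21.1 m/s

At the top they are momentarily at rest, so all KE converts to PE: ½mv² = mgh
v = √(2gh) = √(2 × 9.81 × 22.7) = 21.10 m/s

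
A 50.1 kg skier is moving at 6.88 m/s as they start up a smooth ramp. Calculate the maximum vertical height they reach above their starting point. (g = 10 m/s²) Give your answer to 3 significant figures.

h = 2.37 m

Setting KE at the bottom equal to PE gained: ½mv² = mgh
h = v²/(2g) = 6.88²/(2 × 10) = 2.367 m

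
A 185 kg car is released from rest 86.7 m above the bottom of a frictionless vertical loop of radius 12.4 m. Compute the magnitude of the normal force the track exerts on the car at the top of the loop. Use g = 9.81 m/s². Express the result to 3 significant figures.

N = 16300 N

Energy from release to top (height 2r): mgh = ½mv_top² + mg(2r)
v_top² = 2g(h − 2r) = 2(9.81)(86.7 − 24.80) = 1214.5 m²/s²
At the top, both N and weight point toward the centre: N + mg = mv_top²/r
N = m(v_top²/r − g) = 185(1214.5/12.4 − 9.81) = 16304 N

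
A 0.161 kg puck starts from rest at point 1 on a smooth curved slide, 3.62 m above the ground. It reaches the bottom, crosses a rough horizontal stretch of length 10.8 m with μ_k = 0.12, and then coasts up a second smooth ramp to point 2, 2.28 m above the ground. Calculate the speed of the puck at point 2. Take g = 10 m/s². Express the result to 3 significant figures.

Energy at 1: mgh₁ = (0.161)(10)(3.62) = 5.8282 J
Friction loss: W_f = μ_k mg d = 2.087 J
At 2: ½mv² + mgh₂ = mgh₁ − W_f
½mv² = 5.8282 − 2.087 − 3.6708 = 0.070840 J
v = √(2 × 0.070840/0.161) = 0.9381 m/s

v = 0.938 m/s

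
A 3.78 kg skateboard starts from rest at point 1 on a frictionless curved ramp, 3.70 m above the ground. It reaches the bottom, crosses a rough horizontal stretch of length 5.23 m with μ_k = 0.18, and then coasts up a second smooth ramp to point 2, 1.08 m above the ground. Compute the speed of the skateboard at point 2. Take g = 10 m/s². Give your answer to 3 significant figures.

v = 5.79 m/s

Energy at 1: mgh₁ = (3.78)(10)(3.70) = 139.86 J
Friction loss: W_f = μ_k mg d = 35.58 J
At 2: ½mv² + mgh₂ = mgh₁ − W_f
½mv² = 139.86 − 35.58 − 40.824 = 63.451 J
v = √(2 × 63.451/3.78) = 5.794 m/s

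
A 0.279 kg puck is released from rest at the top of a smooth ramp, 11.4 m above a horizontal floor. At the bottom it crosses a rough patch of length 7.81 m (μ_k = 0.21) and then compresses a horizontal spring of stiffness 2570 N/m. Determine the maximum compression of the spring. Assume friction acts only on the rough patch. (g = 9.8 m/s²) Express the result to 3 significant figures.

x = 0.144 m

Initial energy: E₁ = mgh = (0.279)(9.8)(11.4) = 31.170 J
Friction removes W_f = μ_k mg d = (0.21)(0.279)(9.8)(7.81) = 4.484 J
Energy reaching the spring: E = 31.170 − 4.484 = 26.686 J
At max compression ½kx² = E ⇒ x = √(2E/k) = √(2 × 26.686/2570) = 0.1441 m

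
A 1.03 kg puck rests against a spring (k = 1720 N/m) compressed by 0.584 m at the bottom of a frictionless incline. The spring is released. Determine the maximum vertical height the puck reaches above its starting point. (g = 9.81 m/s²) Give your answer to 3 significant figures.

All spring PE becomes gravitational PE at the highest point: ½kx² = mgh
h = kx²/(2mg) = (1720)(0.584)²/(2 × 1.03 × 9.81) = 29.03 m

h = 29.0 m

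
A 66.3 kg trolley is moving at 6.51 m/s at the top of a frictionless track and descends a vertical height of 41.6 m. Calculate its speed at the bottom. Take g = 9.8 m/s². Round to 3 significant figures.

v = 29.3 m/s

Energy conservation between the two points: ½mv₀² + mgh = ½mv²
v² = v₀² + 2gh = (6.51)² + 2(9.8)(41.6) = 857.74
v = √857.74 = 29.29 m/s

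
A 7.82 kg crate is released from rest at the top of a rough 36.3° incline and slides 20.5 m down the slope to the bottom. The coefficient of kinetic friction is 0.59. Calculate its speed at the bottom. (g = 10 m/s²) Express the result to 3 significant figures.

Energy: mgh = ½mv² + W_f, with h = L sinθ and W_f = μ_k (mg cosθ) L
mgh = mgL sinθ = (7.82)(10)(20.5)sin36.3° = 949.06 J
W_f = μ_k mg cosθ · L = (0.59)(7.82)(10)cos36.3°·20.5 = 762.3 J
½mv² = 949.06 − 762.3 = 186.79 J
v = √(2 × 186.79/7.82) = 6.912 m/s

v = 6.91 m/s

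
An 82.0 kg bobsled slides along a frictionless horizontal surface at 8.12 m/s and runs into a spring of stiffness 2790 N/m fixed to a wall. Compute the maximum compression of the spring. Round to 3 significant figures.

At max compression the bobsled is momentarily at rest: ½mv² = ½kx²
x = v√(m/k) = 8.12 × √(82.0/2790) = 1.392 m

x = 1.39 m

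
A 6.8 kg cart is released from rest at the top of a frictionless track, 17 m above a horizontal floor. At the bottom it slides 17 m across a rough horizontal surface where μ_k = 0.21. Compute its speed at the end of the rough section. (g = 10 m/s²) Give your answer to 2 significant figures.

v = 16 m/s

Energy at the top = energy at the end + work done against friction:
mgh = ½mv² + μ_k m g d
W_f = μ_k mg d = (0.21)(6.8)(10)(17) = 242.8 J
½mv² = mgh − W_f = 1156.0 − 242.8 = 913.24 J
v = √(2 × 913.24/6.8) = 16.39 m/s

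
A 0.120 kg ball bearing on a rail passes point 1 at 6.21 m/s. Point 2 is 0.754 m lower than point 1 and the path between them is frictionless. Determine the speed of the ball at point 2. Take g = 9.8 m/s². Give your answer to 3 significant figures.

v = 7.30 m/s

By conservation of mechanical energy, ½mv₀² + mgh = ½mv²
v² = v₀² + 2gh = (6.21)² + 2(9.8)(0.754) = 53.343
v = √53.343 = 7.304 m/s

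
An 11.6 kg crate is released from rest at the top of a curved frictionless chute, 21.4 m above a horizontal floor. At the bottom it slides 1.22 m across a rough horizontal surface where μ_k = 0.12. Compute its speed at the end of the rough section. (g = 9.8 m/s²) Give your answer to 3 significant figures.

v = 20.4 m/s

Applying the work–energy principle:
mgh = ½mv² + μ_k m g d
W_f = μ_k mg d = (0.12)(11.6)(9.8)(1.22) = 16.64 J
½mv² = mgh − W_f = 2432.8 − 16.64 = 2416.1 J
v = √(2 × 2416.1/11.6) = 20.41 m/s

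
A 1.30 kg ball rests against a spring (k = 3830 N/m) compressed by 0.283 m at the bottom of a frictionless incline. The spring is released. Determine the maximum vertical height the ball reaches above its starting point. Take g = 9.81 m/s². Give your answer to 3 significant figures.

At maximum height the ball is at rest, so ½kx² = mgh
h = kx²/(2mg) = (3830)(0.283)²/(2 × 1.30 × 9.81) = 12.03 m

h = 12.0 m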